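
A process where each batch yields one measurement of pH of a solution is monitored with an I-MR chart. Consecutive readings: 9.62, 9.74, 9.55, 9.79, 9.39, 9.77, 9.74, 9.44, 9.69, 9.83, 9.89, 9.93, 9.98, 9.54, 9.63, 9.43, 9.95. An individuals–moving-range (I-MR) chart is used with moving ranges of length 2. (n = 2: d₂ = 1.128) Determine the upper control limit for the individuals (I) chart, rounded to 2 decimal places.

X̄ = (9.62 + 9.74 + 9.55 + 9.79 + 9.39 + 9.77 + 9.74 + 9.44 + 9.69 + 9.83 + 9.89 + 9.93 + 9.98 + 9.54 + 9.63 + 9.43 + 9.95) / 17 = 9.7006
Moving ranges: 0.12, 0.19, 0.24, 0.40, 0.38, 0.03, 0.30, 0.25, 0.14, 0.06, 0.04, 0.05, 0.44, 0.09, 0.20, 0.52; M̄R̄ = 3.4500 / 16 = 0.2156
UCL = X̄ + 3·M̄R̄/d₂ = 9.7006 + 3 × 0.2156 / 1.128 = 10.2741

10.27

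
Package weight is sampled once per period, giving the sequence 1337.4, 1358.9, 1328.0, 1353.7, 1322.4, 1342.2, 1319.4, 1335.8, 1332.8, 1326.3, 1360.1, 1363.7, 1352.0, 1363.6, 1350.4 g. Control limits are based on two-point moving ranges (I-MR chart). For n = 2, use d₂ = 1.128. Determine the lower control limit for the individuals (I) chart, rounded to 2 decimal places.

X̄ = (1337.4 + 1358.9 + 1328.0 + 1353.7 + 1322.4 + 1342.2 + 1319.4 + 1335.8 + 1332.8 + 1326.3 + 1360.1 + 1363.7 + 1352.0 + 1363.6 + 1350.4) / 15 = 1343.1133
Moving ranges: 21.5, 30.9, 25.7, 31.3, 19.8, 22.8, 16.4, 3.0, 6.5, 33.8, 3.6, 11.7, 11.6, 13.2; M̄R̄ = 251.8000 / 14 = 17.9857
LCL = X̄ − 3·M̄R̄/d₂ = 1343.1133 − 3 × 17.9857 / 1.128 = 1295.2790

1295.28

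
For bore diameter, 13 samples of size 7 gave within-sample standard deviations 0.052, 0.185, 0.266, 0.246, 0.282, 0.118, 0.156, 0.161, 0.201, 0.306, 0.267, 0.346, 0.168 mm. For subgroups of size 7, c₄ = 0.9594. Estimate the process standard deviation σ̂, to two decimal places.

s̄ = (0.052 + 0.185 + 0.266 + 0.246 + 0.282 + 0.118 + 0.156 + 0.161 + 0.201 + 0.306 + 0.267 + 0.346 + 0.168) / 13 = 0.2118
σ̂ = s̄ / c₄ = 0.2118 / 0.9594 = 0.2208

0.22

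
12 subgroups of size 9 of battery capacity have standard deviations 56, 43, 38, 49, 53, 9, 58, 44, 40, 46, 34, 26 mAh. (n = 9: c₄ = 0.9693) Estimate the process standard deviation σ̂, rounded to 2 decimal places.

s̄ = (56 + 43 + 38 + 49 + 53 + 9 + 58 + 44 + 40 + 46 + 34 + 26) / 12 = 41.3333
σ̂ = s̄ / c₄ = 41.3333 / 0.9693 = 42.6425

42.64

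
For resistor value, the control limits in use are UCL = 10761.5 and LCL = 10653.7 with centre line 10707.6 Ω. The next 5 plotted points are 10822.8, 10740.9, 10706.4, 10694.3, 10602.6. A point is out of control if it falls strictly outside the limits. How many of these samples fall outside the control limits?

Compare each point to [10653.7, 10761.5]: sample 1 = 10822.8 > UCL; sample 5 = 10602.6 < LCL.

2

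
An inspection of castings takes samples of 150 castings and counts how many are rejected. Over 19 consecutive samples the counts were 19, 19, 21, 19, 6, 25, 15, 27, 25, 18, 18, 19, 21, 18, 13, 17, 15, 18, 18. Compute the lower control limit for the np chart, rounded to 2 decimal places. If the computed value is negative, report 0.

6.40

p̄ = Σdᵢ / (k·n) = 351 / (19 × 150) = 0.12316
LCL = np̄ − 3·√(np̄(1−p̄)) = 18.4737 − 3 × 4.0247 = 6.3995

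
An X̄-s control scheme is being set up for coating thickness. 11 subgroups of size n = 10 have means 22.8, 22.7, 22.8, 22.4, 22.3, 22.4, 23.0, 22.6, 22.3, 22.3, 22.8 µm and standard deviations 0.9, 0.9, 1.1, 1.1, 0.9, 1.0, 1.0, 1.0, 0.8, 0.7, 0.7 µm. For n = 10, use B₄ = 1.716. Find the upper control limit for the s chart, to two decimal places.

1.58

s̄ = (0.9 + 0.9 + 1.1 + 1.1 + 0.9 + 1.0 + 1.0 + 1.0 + 0.8 + 0.7 + 0.7) / 11 = 0.9182
UCL_s = B₄·s̄ = 1.716 × 0.9182 = 1.5756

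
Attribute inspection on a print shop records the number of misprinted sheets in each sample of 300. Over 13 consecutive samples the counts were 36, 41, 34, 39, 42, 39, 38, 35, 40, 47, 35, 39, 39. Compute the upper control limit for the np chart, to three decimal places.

56.200

p̄ = Σdᵢ / (k·n) = 504 / (13 × 300) = 0.12923
UCL = np̄ + 3·√(np̄(1−p̄)) = 38.7692 + 3 × √(38.7692×0.87077) = 38.7692 + 3 × 5.8103 = 56.2000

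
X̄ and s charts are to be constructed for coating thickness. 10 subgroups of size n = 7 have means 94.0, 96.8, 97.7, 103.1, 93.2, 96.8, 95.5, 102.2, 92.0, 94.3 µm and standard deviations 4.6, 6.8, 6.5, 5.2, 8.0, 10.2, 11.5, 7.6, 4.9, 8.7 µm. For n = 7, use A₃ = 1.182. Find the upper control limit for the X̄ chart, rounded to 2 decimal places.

X̄̄ = (94.0 + 96.8 + 97.7 + 103.1 + 93.2 + 96.8 + 95.5 + 102.2 + 92.0 + 94.3) / 10 = 96.5600
s̄ = (4.6 + 6.8 + 6.5 + 5.2 + 8.0 + 10.2 + 11.5 + 7.6 + 4.9 + 8.7) / 10 = 7.4000
UCL = X̄̄ + A₃·s̄ = 96.5600 + 1.182 × 7.4000 = 105.3068

105.31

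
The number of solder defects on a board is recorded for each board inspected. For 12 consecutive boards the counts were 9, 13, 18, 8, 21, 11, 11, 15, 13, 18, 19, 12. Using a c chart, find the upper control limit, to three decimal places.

25.225

c̄ = (9 + 13 + 18 + 8 + 21 + 11 + 11 + 15 + 13 + 18 + 19 + 12) / 12 = 168 / 12 = 14.0000
UCL = c̄ + 3√c̄ = 14.0000 + 3 × √14.0000 = 14.0000 + 3 × 3.7417 = 25.2250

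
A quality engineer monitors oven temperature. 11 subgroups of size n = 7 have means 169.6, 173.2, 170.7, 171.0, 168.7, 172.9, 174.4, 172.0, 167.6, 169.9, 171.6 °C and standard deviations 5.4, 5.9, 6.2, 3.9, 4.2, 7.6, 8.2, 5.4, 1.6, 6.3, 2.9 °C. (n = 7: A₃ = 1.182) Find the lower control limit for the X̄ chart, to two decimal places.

X̄̄ = (169.6 + 173.2 + 170.7 + 171.0 + 168.7 + 172.9 + 174.4 + 172.0 + 167.6 + 169.9 + 171.6) / 11 = 171.0545
s̄ = (5.4 + 5.9 + 6.2 + 3.9 + 4.2 + 7.6 + 8.2 + 5.4 + 1.6 + 6.3 + 2.9) / 11 = 5.2364
LCL = X̄̄ − A₃·s̄ = 171.0545 − 1.182 × 5.2364 = 164.8652

164.87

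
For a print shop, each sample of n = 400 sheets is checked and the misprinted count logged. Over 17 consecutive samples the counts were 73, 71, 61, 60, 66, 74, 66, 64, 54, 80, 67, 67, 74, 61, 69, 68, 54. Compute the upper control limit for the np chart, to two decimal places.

88.74

p̄ = Σdᵢ / (k·n) = 1129 / (17 × 400) = 0.16603
UCL = np̄ + 3·√(np̄(1−p̄)) = 66.4118 + 3 × √(66.4118×0.83397) = 66.4118 + 3 × 7.4421 = 88.7382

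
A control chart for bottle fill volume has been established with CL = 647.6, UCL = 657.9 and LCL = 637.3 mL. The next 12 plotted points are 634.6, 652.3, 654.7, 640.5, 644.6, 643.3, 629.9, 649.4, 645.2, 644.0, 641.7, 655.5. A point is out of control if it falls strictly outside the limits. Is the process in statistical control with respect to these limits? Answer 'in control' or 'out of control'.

out of control

Compare each point to [637.3, 657.9]: sample 1 = 634.6 < LCL; sample 7 = 629.9 < LCL.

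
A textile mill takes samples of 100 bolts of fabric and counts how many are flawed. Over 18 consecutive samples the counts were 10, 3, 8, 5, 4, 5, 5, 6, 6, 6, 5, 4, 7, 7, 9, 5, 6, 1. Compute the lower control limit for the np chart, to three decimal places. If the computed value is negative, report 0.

p̄ = Σdᵢ / (k·n) = 102 / (18 × 100) = 0.05667
LCL = np̄ − 3·√(np̄(1−p̄)) = 5.6667 − 3 × 2.3120 = -1.2695 → 0 (negative, so LCL = 0)

0.000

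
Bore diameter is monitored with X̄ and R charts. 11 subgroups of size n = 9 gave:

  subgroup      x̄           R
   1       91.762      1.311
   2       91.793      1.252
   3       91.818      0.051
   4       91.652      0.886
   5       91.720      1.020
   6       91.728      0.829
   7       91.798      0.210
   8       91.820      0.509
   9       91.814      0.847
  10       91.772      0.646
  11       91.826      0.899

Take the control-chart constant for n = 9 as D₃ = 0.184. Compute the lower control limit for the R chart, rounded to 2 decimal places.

0.14

R̄ = (1.311 + 1.252 + 0.051 + 0.886 + 1.020 + 0.829 + 0.210 + 0.509 + 0.847 + 0.646 + 0.899) / 11 = 8.4600 / 11 = 0.7691
LCL_R = D₃·R̄ = 0.184 × 0.7691 = 0.1415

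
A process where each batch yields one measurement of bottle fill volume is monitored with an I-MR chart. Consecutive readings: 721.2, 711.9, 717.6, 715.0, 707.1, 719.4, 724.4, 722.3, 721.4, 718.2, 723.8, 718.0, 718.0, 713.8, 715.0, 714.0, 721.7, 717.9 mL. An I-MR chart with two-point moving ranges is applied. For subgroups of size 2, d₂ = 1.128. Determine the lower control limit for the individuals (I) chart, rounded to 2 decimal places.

705.57

X̄ = (721.2 + 711.9 + 717.6 + 715.0 + 707.1 + 719.4 + 724.4 + 722.3 + 721.4 + 718.2 + 723.8 + 718.0 + 718.0 + 713.8 + 715.0 + 714.0 + 721.7 + 717.9) / 18 = 717.8167
Moving ranges: 9.3, 5.7, 2.6, 7.9, 12.3, 5.0, 2.1, 0.9, 3.2, 5.6, 5.8, 0.0, 4.2, 1.2, 1.0, 7.7, 3.8; M̄R̄ = 78.3000 / 17 = 4.6059
LCL = X̄ − 3·M̄R̄/d₂ = 717.8167 − 3 × 4.6059 / 1.128 = 705.5670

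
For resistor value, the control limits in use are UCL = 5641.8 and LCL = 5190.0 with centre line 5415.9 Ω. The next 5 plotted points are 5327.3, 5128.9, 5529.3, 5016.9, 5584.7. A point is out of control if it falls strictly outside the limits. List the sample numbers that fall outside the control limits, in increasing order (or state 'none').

2, 4

Compare each point to [5190.0, 5641.8]: sample 2 = 5128.9 < LCL; sample 4 = 5016.9 < LCL.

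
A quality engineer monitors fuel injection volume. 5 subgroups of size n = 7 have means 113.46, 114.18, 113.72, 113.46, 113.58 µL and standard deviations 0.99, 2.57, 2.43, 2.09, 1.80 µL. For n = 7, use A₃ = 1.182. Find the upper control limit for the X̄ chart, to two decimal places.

X̄̄ = (113.46 + 114.18 + 113.72 + 113.46 + 113.58) / 5 = 113.6800
s̄ = (0.99 + 2.57 + 2.43 + 2.09 + 1.80) / 5 = 1.9760
UCL = X̄̄ + A₃·s̄ = 113.6800 + 1.182 × 1.9760 = 116.0156

116.02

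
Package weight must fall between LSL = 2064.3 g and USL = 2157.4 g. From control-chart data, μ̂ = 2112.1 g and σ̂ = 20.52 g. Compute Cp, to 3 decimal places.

Cp = (USL − LSL) / (6σ̂) = (2157.4 − 2064.3) / (6 × 20.52) = 93.1000 / 123.1200 = 0.7562

0.756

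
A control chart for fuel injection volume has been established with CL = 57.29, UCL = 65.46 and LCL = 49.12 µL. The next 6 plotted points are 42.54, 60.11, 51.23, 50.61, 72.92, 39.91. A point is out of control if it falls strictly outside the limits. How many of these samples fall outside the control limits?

3

Compare each point to [49.12, 65.46]: sample 1 = 42.54 < LCL; sample 5 = 72.92 > UCL; sample 6 = 39.91 < LCL.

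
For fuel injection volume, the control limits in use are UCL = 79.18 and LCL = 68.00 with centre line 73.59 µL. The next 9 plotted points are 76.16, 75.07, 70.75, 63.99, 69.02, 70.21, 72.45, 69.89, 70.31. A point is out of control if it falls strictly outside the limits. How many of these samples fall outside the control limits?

1

Compare each point to [68.00, 79.18]: sample 4 = 63.99 < LCL.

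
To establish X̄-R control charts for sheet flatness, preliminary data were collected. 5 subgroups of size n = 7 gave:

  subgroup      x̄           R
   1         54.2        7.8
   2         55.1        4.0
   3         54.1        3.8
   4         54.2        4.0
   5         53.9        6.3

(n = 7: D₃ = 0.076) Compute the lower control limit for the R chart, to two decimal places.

R̄ = (7.8 + 4.0 + 3.8 + 4.0 + 6.3) / 5 = 25.9000 / 5 = 5.1800
LCL_R = D₃·R̄ = 0.076 × 5.1800 = 0.3937

0.39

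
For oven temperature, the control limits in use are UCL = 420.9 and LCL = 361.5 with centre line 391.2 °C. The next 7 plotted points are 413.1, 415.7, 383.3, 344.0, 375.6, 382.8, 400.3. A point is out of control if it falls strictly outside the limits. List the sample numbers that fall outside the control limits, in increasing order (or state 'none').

Compare each point to [361.5, 420.9]: sample 4 = 344.0 < LCL.

4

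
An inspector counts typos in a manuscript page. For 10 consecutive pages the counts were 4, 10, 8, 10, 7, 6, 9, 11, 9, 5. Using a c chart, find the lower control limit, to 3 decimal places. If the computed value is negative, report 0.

c̄ = (4 + 10 + 8 + 10 + 7 + 6 + 9 + 11 + 9 + 5) / 10 = 79 / 10 = 7.9000
LCL = c̄ − 3√c̄ = 7.9000 − 3 × 2.8107 = -0.5321 → 0 (cannot be negative)

0.000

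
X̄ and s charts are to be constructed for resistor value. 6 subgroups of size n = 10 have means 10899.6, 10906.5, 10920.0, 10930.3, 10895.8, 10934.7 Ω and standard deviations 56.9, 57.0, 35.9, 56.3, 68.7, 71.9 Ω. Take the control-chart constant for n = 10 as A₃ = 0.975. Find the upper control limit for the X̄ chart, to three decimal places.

X̄̄ = (10899.6 + 10906.5 + 10920.0 + 10930.3 + 10895.8 + 10934.7) / 6 = 10914.4833
s̄ = (56.9 + 57.0 + 35.9 + 56.3 + 68.7 + 71.9) / 6 = 57.7833
UCL = X̄̄ + A₃·s̄ = 10914.4833 + 0.975 × 57.7833 = 10970.8221

10970.822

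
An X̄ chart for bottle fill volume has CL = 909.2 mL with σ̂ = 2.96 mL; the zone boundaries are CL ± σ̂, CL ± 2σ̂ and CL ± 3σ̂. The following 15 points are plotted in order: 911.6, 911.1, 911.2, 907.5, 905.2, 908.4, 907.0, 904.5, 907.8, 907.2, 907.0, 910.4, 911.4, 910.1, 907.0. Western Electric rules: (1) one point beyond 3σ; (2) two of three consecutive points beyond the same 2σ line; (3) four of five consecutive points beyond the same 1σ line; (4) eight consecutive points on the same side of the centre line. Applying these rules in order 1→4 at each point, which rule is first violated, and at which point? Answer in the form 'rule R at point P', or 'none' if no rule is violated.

rule 4 at point 11

Zone of each point (C = within 1σ̂, B = 1σ̂–2σ̂, A = 2σ̂–3σ̂, * = beyond 3σ̂; sign = side of CL): 1:+C, 2:+C, 3:+C, 4:-C, 5:-B, 6:-C, 7:-C, 8:-B, 9:-C, 10:-C, 11:-C, 12:+C, 13:+C, 14:+C, 15:-C
Rule 4 (eight consecutive points on the same side of the centre line) is satisfied at point 11.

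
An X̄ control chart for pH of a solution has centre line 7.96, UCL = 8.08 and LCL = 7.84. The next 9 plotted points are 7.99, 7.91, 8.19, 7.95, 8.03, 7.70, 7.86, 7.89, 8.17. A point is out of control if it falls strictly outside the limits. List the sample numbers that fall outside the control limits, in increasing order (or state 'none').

3, 6, 9

Compare each point to [7.84, 8.08]: sample 3 = 8.19 > UCL; sample 6 = 7.70 < LCL; sample 9 = 8.17 > UCL.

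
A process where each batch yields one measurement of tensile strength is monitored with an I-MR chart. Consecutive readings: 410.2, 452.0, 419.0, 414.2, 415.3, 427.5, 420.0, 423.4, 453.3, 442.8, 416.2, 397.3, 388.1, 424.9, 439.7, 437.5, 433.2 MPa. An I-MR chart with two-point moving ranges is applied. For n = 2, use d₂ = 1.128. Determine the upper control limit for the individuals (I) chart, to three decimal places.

X̄ = (410.2 + 452.0 + 419.0 + 414.2 + 415.3 + 427.5 + 420.0 + 423.4 + 453.3 + 442.8 + 416.2 + 397.3 + 388.1 + 424.9 + 439.7 + 437.5 + 433.2) / 17 = 424.3882
Moving ranges: 41.8, 33.0, 4.8, 1.1, 12.2, 7.5, 3.4, 29.9, 10.5, 26.6, 18.9, 9.2, 36.8, 14.8, 2.2, 4.3; M̄R̄ = 257.0000 / 16 = 16.0625
UCL = X̄ + 3·M̄R̄/d₂ = 424.3882 + 3 × 16.0625 / 1.128 = 467.1077

467.108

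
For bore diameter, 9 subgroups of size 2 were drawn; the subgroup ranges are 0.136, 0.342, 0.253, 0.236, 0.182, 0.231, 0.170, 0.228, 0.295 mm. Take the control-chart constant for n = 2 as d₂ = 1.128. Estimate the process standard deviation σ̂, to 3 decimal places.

R̄ = (0.136 + 0.342 + 0.253 + 0.236 + 0.182 + 0.231 + 0.170 + 0.228 + 0.295) / 9 = 0.2303
σ̂ = R̄ / d₂ = 0.2303 / 1.128 = 0.2042

0.204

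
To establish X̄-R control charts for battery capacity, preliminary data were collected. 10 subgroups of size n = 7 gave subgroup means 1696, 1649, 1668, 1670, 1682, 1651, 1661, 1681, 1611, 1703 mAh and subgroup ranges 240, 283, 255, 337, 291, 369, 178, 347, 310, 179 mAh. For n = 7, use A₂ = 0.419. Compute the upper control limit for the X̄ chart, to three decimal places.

1784.059

X̄̄ = (1696 + 1649 + 1668 + 1670 + 1682 + 1651 + 1661 + 1681 + 1611 + 1703) / 10 = 16672.0000 / 10 = 1667.2000
R̄ = (240 + 283 + 255 + 337 + 291 + 369 + 178 + 347 + 310 + 179) / 10 = 2789.0000 / 10 = 278.9000
UCL = X̄̄ + A₂·R̄ = 1667.2000 + 0.419 × 278.9000 = 1784.0591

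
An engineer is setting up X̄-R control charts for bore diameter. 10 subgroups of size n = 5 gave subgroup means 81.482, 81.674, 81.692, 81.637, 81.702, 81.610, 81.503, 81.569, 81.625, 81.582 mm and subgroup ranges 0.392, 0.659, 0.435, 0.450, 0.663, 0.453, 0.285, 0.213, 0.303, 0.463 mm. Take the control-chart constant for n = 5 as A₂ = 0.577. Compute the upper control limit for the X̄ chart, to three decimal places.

X̄̄ = (81.482 + 81.674 + 81.692 + 81.637 + 81.702 + 81.610 + 81.503 + 81.569 + 81.625 + 81.582) / 10 = 816.0760 / 10 = 81.6076
R̄ = (0.392 + 0.659 + 0.435 + 0.450 + 0.663 + 0.453 + 0.285 + 0.213 + 0.303 + 0.463) / 10 = 4.3160 / 10 = 0.4316
UCL = X̄̄ + A₂·R̄ = 81.6076 + 0.577 × 0.4316 = 81.8566

81.857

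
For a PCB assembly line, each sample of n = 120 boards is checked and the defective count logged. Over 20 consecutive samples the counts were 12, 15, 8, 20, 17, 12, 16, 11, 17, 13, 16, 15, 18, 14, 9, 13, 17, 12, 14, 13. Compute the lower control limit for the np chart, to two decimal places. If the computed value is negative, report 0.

3.52

p̄ = Σdᵢ / (k·n) = 282 / (20 × 120) = 0.11750
LCL = np̄ − 3·√(np̄(1−p̄)) = 14.1000 − 3 × 3.5275 = 3.5175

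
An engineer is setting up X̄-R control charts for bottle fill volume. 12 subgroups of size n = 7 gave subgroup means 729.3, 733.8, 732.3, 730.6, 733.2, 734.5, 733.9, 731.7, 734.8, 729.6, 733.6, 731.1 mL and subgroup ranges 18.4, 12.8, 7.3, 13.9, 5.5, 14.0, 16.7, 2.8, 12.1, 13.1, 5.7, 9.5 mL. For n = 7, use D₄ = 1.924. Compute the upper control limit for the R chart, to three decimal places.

R̄ = (18.4 + 12.8 + 7.3 + 13.9 + 5.5 + 14.0 + 16.7 + 2.8 + 12.1 + 13.1 + 5.7 + 9.5) / 12 = 131.8000 / 12 = 10.9833
UCL_R = D₄·R̄ = 1.924 × 10.9833 = 21.1319

21.132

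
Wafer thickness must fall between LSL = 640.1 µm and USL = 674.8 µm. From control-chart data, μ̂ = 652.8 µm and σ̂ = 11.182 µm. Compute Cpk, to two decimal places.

0.38

Cpu = (USL − μ̂) / (3σ̂) = (674.8 − 652.8) / (3 × 11.182) = 0.6558; Cpl = (μ̂ − LSL) / (3σ̂) = (652.8 − 640.1) / (3 × 11.182) = 0.3786; Cpk = min(Cpu, Cpl) = 0.3786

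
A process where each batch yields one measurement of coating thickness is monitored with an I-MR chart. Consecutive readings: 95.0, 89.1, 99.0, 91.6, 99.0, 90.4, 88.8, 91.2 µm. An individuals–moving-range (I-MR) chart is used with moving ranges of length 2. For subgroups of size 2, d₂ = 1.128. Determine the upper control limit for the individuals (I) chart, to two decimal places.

109.43

X̄ = (95.0 + 89.1 + 99.0 + 91.6 + 99.0 + 90.4 + 88.8 + 91.2) / 8 = 93.0125
Moving ranges: 5.9, 9.9, 7.4, 7.4, 8.6, 1.6, 2.4; M̄R̄ = 43.2000 / 7 = 6.1714
UCL = X̄ + 3·M̄R̄/d₂ = 93.0125 + 3 × 6.1714 / 1.128 = 109.4259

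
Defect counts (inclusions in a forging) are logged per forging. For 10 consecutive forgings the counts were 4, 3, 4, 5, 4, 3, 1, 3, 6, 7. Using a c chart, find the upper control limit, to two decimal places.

10.00

c̄ = (4 + 3 + 4 + 5 + 4 + 3 + 1 + 3 + 6 + 7) / 10 = 40 / 10 = 4.0000
UCL = c̄ + 3√c̄ = 4.0000 + 3 × √4.0000 = 4.0000 + 3 × 2.0000 = 10.0000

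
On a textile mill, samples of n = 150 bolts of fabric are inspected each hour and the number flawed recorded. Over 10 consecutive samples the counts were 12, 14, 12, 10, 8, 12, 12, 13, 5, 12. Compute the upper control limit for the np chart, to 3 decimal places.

20.578

p̄ = Σdᵢ / (k·n) = 110 / (10 × 150) = 0.07333
UCL = np̄ + 3·√(np̄(1−p̄)) = 11.0000 + 3 × √(11.0000×0.92667) = 11.0000 + 3 × 3.1927 = 20.5781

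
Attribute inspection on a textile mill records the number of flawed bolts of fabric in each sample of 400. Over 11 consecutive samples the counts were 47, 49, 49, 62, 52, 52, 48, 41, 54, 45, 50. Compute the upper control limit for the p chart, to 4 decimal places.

p̄ = Σdᵢ / (k·n) = 549 / (11 × 400) = 0.12477
UCL = p̄ + 3·√(p̄(1−p̄)/n) = 0.12477 + 3 × √(0.12477×0.87523/400) = 0.12477 + 3 × 0.01652 = 0.17434

0.1743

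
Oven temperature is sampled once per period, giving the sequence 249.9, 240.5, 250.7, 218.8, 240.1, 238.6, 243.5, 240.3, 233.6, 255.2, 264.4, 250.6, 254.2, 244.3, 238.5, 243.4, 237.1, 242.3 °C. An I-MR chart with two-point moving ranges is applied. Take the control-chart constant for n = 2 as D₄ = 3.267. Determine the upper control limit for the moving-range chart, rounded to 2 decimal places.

Moving ranges: 9.4, 10.2, 31.9, 21.3, 1.5, 4.9, 3.2, 6.7, 21.6, 9.2, 13.8, 3.6, 9.9, 5.8, 4.9, 6.3, 5.2; M̄R̄ = 169.4000 / 17 = 9.9647
UCL_MR = D₄·M̄R̄ = 3.267 × 9.9647 = 32.5547

32.55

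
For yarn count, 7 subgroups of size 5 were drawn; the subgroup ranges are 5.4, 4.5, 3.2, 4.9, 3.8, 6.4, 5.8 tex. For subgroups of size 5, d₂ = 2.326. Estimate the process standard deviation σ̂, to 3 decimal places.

2.088

R̄ = (5.4 + 4.5 + 3.2 + 4.9 + 3.8 + 6.4 + 5.8) / 7 = 4.8571
σ̂ = R̄ / d₂ = 4.8571 / 2.326 = 2.0882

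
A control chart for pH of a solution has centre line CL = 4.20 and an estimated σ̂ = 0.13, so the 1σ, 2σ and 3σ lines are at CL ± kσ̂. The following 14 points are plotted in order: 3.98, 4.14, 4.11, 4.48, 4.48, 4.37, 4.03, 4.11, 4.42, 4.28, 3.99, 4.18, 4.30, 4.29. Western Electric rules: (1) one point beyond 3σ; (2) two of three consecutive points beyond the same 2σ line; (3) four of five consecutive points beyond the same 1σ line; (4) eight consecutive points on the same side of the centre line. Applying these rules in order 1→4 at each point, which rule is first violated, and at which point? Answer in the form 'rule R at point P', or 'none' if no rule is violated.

rule 2 at point 5

Zone of each point (C = within 1σ̂, B = 1σ̂–2σ̂, A = 2σ̂–3σ̂, * = beyond 3σ̂; sign = side of CL): 1:-B, 2:-C, 3:-C, 4:+A, 5:+A, 6:+B, 7:-B, 8:-C, 9:+B, 10:+C, 11:-B, 12:-C, 13:+C, 14:+C
Rule 2 (two of three consecutive points beyond the same 2σ limit) is satisfied at point 5.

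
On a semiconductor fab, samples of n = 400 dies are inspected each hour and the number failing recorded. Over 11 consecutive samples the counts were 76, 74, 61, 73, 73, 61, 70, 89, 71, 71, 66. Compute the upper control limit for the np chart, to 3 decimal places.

94.335

p̄ = Σdᵢ / (k·n) = 785 / (11 × 400) = 0.17841
UCL = np̄ + 3·√(np̄(1−p̄)) = 71.3636 + 3 × √(71.3636×0.82159) = 71.3636 + 3 × 7.6571 = 94.3350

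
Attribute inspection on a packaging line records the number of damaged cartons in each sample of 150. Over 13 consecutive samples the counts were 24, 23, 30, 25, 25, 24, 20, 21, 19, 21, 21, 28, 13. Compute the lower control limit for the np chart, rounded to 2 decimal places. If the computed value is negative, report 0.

9.47

p̄ = Σdᵢ / (k·n) = 294 / (13 × 150) = 0.15077
LCL = np̄ − 3·√(np̄(1−p̄)) = 22.6154 − 3 × 4.3824 = 9.4681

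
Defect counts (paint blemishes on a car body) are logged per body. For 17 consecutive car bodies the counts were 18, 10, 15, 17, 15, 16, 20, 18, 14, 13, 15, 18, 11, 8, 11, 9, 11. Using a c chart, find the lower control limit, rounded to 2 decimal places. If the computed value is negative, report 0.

c̄ = (18 + 10 + 15 + 17 + 15 + 16 + 20 + 18 + 14 + 13 + 15 + 18 + 11 + 8 + 11 + 9 + 11) / 17 = 239 / 17 = 14.0588
LCL = c̄ − 3√c̄ = 14.0588 − 3 × 3.7495 = 2.8103

2.81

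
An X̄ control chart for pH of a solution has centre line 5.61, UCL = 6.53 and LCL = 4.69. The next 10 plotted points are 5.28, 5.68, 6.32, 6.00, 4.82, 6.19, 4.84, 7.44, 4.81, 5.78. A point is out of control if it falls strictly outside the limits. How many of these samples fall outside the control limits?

1

Compare each point to [4.69, 6.53]: sample 8 = 7.44 > UCL.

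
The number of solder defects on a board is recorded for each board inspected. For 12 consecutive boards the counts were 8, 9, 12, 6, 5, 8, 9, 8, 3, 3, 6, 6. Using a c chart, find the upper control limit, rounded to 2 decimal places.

14.81

c̄ = (8 + 9 + 12 + 6 + 5 + 8 + 9 + 8 + 3 + 3 + 6 + 6) / 12 = 83 / 12 = 6.9167
UCL = c̄ + 3√c̄ = 6.9167 + 3 × √6.9167 = 6.9167 + 3 × 2.6300 = 14.8065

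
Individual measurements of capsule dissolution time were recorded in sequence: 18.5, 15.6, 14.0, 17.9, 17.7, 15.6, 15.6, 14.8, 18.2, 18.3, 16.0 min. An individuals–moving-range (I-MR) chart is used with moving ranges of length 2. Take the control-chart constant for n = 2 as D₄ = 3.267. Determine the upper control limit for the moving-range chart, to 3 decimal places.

5.652

Moving ranges: 2.9, 1.6, 3.9, 0.2, 2.1, 0.0, 0.8, 3.4, 0.1, 2.3; M̄R̄ = 17.3000 / 10 = 1.7300
UCL_MR = D₄·M̄R̄ = 3.267 × 1.7300 = 5.6519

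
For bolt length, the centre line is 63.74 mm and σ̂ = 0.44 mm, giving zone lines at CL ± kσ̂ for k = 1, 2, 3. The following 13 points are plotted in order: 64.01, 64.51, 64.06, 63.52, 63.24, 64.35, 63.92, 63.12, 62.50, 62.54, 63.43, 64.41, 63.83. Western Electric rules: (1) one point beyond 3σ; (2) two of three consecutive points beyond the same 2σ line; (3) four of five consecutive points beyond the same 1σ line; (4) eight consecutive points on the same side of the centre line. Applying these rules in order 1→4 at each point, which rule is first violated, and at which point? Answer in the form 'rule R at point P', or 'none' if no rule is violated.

Zone of each point (C = within 1σ̂, B = 1σ̂–2σ̂, A = 2σ̂–3σ̂, * = beyond 3σ̂; sign = side of CL): 1:+C, 2:+B, 3:+C, 4:-C, 5:-B, 6:+B, 7:+C, 8:-B, 9:-A, 10:-A, 11:-C, 12:+B, 13:+C
Rule 2 (two of three consecutive points beyond the same 2σ limit) is satisfied at point 10.

rule 2 at point 10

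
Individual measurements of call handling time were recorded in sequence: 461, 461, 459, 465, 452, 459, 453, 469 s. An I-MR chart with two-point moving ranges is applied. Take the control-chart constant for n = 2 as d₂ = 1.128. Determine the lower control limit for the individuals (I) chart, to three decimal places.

440.878

X̄ = (461 + 461 + 459 + 465 + 452 + 459 + 453 + 469) / 8 = 459.8750
Moving ranges: 0, 2, 6, 13, 7, 6, 16; M̄R̄ = 50.0000 / 7 = 7.1429
LCL = X̄ − 3·M̄R̄/d₂ = 459.8750 − 3 × 7.1429 / 1.128 = 440.8780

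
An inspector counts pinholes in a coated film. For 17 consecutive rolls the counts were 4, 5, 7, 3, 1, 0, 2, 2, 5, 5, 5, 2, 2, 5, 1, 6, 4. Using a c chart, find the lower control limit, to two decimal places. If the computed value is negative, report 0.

c̄ = (4 + 5 + 7 + 3 + 1 + 0 + 2 + 2 + 5 + 5 + 5 + 2 + 2 + 5 + 1 + 6 + 4) / 17 = 59 / 17 = 3.4706
LCL = c̄ − 3√c̄ = 3.4706 − 3 × 1.8630 = -2.1183 → 0 (cannot be negative)

0.00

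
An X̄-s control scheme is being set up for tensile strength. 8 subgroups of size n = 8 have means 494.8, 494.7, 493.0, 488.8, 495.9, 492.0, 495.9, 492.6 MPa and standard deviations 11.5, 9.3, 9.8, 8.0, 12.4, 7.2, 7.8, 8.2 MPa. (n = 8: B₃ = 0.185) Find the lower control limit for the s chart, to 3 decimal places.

1.716

s̄ = (11.5 + 9.3 + 9.8 + 8.0 + 12.4 + 7.2 + 7.8 + 8.2) / 8 = 9.2750
LCL_s = B₃·s̄ = 0.185 × 9.2750 = 1.7159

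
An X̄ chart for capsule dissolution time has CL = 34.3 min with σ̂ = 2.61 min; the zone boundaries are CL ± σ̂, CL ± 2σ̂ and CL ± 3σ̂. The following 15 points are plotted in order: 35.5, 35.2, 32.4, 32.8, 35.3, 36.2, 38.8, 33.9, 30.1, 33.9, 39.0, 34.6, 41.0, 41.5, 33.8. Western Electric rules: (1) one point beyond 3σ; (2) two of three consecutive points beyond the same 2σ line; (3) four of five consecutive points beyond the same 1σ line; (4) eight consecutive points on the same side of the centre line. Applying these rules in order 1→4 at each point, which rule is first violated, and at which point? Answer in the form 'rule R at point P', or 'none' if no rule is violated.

Zone of each point (C = within 1σ̂, B = 1σ̂–2σ̂, A = 2σ̂–3σ̂, * = beyond 3σ̂; sign = side of CL): 1:+C, 2:+C, 3:-C, 4:-C, 5:+C, 6:+C, 7:+B, 8:-C, 9:-B, 10:-C, 11:+B, 12:+C, 13:+A, 14:+A, 15:-C
Rule 2 (two of three consecutive points beyond the same 2σ limit) is satisfied at point 14.

rule 2 at point 14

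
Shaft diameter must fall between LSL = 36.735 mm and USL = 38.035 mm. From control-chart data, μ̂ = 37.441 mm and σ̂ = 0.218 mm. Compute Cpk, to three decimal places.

0.908

Cpu = (USL − μ̂) / (3σ̂) = (38.035 − 37.441) / (3 × 0.218) = 0.9083; Cpl = (μ̂ − LSL) / (3σ̂) = (37.441 − 36.735) / (3 × 0.218) = 1.0795; Cpk = min(Cpu, Cpl) = 0.9083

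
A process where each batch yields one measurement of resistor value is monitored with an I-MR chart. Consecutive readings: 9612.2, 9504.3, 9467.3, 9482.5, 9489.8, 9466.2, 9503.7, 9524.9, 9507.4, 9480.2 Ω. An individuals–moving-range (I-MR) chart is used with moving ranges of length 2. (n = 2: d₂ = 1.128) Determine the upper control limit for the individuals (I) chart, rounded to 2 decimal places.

X̄ = (9612.2 + 9504.3 + 9467.3 + 9482.5 + 9489.8 + 9466.2 + 9503.7 + 9524.9 + 9507.4 + 9480.2) / 10 = 9503.8500
Moving ranges: 107.9, 37.0, 15.2, 7.3, 23.6, 37.5, 21.2, 17.5, 27.2; M̄R̄ = 294.4000 / 9 = 32.7111
UCL = X̄ + 3·M̄R̄/d₂ = 9503.8500 + 3 × 32.7111 / 1.128 = 9590.8476

9590.85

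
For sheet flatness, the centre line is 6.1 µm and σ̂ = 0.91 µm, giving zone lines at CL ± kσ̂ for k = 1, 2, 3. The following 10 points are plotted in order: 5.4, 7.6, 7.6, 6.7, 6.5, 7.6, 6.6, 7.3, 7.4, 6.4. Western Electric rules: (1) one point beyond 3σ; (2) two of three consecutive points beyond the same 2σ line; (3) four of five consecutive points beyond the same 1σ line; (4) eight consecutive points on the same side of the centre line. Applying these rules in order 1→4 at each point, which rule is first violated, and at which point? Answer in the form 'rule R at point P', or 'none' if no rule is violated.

Zone of each point (C = within 1σ̂, B = 1σ̂–2σ̂, A = 2σ̂–3σ̂, * = beyond 3σ̂; sign = side of CL): 1:-C, 2:+B, 3:+B, 4:+C, 5:+C, 6:+B, 7:+C, 8:+B, 9:+B, 10:+C
Rule 4 (eight consecutive points on the same side of the centre line) is satisfied at point 9.

rule 4 at point 9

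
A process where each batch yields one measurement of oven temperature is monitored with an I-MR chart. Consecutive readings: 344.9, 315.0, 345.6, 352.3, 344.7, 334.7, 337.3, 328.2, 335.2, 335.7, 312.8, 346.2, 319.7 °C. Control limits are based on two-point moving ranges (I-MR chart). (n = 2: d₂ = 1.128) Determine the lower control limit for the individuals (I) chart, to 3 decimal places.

293.392

X̄ = (344.9 + 315.0 + 345.6 + 352.3 + 344.7 + 334.7 + 337.3 + 328.2 + 335.2 + 335.7 + 312.8 + 346.2 + 319.7) / 13 = 334.7923
Moving ranges: 29.9, 30.6, 6.7, 7.6, 10.0, 2.6, 9.1, 7.0, 0.5, 22.9, 33.4, 26.5; M̄R̄ = 186.8000 / 12 = 15.5667
LCL = X̄ − 3·M̄R̄/d₂ = 334.7923 − 3 × 15.5667 / 1.128 = 293.3916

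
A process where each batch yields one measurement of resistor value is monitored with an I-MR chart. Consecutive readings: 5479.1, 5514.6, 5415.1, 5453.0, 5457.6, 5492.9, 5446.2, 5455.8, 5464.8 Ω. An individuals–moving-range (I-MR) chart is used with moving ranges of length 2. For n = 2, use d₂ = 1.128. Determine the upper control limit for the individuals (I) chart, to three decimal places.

5556.798

X̄ = (5479.1 + 5514.6 + 5415.1 + 5453.0 + 5457.6 + 5492.9 + 5446.2 + 5455.8 + 5464.8) / 9 = 5464.3444
Moving ranges: 35.5, 99.5, 37.9, 4.6, 35.3, 46.7, 9.6, 9.0; M̄R̄ = 278.1000 / 8 = 34.7625
UCL = X̄ + 3·M̄R̄/d₂ = 5464.3444 + 3 × 34.7625 / 1.128 = 5556.7979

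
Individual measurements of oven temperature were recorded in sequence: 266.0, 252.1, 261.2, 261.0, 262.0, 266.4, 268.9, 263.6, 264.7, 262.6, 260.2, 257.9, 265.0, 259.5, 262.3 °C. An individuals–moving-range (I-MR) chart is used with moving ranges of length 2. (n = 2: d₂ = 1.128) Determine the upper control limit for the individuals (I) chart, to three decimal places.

X̄ = (266.0 + 252.1 + 261.2 + 261.0 + 262.0 + 266.4 + 268.9 + 263.6 + 264.7 + 262.6 + 260.2 + 257.9 + 265.0 + 259.5 + 262.3) / 15 = 262.2267
Moving ranges: 13.9, 9.1, 0.2, 1.0, 4.4, 2.5, 5.3, 1.1, 2.1, 2.4, 2.3, 7.1, 5.5, 2.8; M̄R̄ = 59.7000 / 14 = 4.2643
UCL = X̄ + 3·M̄R̄/d₂ = 262.2267 + 3 × 4.2643 / 1.128 = 273.5679

273.568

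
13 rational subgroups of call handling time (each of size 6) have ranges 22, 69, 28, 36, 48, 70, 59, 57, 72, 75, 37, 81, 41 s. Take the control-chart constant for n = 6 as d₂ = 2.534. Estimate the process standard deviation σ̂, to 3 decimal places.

21.098

R̄ = (22 + 69 + 28 + 36 + 48 + 70 + 59 + 57 + 72 + 75 + 37 + 81 + 41) / 13 = 53.4615
σ̂ = R̄ / d₂ = 53.4615 / 2.534 = 21.0977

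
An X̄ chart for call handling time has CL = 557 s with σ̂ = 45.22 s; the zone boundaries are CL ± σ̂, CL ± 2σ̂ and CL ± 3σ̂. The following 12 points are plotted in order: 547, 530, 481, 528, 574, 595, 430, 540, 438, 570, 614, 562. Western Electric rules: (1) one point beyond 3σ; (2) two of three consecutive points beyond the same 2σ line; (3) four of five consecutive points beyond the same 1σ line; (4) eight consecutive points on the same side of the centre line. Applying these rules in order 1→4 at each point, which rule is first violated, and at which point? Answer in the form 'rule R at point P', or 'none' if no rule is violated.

Zone of each point (C = within 1σ̂, B = 1σ̂–2σ̂, A = 2σ̂–3σ̂, * = beyond 3σ̂; sign = side of CL): 1:-C, 2:-C, 3:-B, 4:-C, 5:+C, 6:+C, 7:-A, 8:-C, 9:-A, 10:+C, 11:+B, 12:+C
Rule 2 (two of three consecutive points beyond the same 2σ limit) is satisfied at point 9.

rule 2 at point 9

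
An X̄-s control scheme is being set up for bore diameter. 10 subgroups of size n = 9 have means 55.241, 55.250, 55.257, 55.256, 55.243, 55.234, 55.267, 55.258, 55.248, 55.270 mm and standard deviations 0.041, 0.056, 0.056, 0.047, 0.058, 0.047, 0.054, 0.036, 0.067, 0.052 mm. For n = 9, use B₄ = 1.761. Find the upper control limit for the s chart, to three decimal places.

0.091

s̄ = (0.041 + 0.056 + 0.056 + 0.047 + 0.058 + 0.047 + 0.054 + 0.036 + 0.067 + 0.052) / 10 = 0.0514
UCL_s = B₄·s̄ = 1.761 × 0.0514 = 0.0905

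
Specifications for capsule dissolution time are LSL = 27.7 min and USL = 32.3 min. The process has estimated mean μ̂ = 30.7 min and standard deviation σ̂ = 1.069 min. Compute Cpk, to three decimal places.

0.499

Cpu = (USL − μ̂) / (3σ̂) = (32.3 − 30.7) / (3 × 1.069) = 0.4989; Cpl = (μ̂ − LSL) / (3σ̂) = (30.7 − 27.7) / (3 × 1.069) = 0.9355; Cpk = min(Cpu, Cpl) = 0.4989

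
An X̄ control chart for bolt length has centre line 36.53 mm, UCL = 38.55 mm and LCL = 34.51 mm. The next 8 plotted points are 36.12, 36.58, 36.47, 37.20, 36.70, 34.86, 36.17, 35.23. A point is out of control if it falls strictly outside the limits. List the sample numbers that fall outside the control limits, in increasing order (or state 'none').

All 8 points lie within [34.51, 38.55].

none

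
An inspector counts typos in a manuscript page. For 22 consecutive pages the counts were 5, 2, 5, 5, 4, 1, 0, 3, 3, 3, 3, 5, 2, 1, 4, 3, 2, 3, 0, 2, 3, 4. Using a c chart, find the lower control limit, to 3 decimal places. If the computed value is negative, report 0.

0.000

c̄ = (5 + 2 + 5 + 5 + 4 + 1 + 0 + 3 + 3 + 3 + 3 + 5 + 2 + 1 + 4 + 3 + 2 + 3 + 0 + 2 + 3 + 4) / 22 = 63 / 22 = 2.8636
LCL = c̄ − 3√c̄ = 2.8636 − 3 × 1.6922 = -2.2130 → 0 (cannot be negative)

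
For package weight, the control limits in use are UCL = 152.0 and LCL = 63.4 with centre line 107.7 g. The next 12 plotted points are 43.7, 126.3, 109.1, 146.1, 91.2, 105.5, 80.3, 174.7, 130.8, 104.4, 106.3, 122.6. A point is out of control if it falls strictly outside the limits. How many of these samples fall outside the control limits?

2

Compare each point to [63.4, 152.0]: sample 1 = 43.7 < LCL; sample 8 = 174.7 > UCL.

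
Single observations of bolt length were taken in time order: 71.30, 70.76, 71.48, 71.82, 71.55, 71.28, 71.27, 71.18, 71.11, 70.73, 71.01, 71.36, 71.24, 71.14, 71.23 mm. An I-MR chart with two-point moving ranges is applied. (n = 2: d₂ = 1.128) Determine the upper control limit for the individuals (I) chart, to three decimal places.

X̄ = (71.30 + 70.76 + 71.48 + 71.82 + 71.55 + 71.28 + 71.27 + 71.18 + 71.11 + 70.73 + 71.01 + 71.36 + 71.24 + 71.14 + 71.23) / 15 = 71.2307
Moving ranges: 0.54, 0.72, 0.34, 0.27, 0.27, 0.01, 0.09, 0.07, 0.38, 0.28, 0.35, 0.12, 0.10, 0.09; M̄R̄ = 3.6300 / 14 = 0.2593
UCL = X̄ + 3·M̄R̄/d₂ = 71.2307 + 3 × 0.2593 / 1.128 = 71.9203

71.920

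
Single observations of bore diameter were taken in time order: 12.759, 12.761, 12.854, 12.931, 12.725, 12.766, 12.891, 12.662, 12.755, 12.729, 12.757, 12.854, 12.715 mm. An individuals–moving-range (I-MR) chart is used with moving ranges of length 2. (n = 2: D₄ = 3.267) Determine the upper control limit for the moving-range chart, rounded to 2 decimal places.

Moving ranges: 0.002, 0.093, 0.077, 0.206, 0.041, 0.125, 0.229, 0.093, 0.026, 0.028, 0.097, 0.139; M̄R̄ = 1.1560 / 12 = 0.0963
UCL_MR = D₄·M̄R̄ = 3.267 × 0.0963 = 0.3147

0.31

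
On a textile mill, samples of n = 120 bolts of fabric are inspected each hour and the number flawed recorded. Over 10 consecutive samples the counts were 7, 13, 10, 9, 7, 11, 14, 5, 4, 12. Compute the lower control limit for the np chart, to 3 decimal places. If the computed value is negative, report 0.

p̄ = Σdᵢ / (k·n) = 92 / (10 × 120) = 0.07667
LCL = np̄ − 3·√(np̄(1−p̄)) = 9.2000 − 3 × 2.9146 = 0.4563

0.456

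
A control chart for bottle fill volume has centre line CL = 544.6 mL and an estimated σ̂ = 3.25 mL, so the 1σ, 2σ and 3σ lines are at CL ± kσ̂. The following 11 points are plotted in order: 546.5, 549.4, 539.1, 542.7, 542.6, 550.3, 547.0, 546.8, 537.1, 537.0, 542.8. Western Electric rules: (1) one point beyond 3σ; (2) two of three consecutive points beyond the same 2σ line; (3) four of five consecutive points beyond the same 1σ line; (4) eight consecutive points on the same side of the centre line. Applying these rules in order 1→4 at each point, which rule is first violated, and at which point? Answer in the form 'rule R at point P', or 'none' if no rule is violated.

Zone of each point (C = within 1σ̂, B = 1σ̂–2σ̂, A = 2σ̂–3σ̂, * = beyond 3σ̂; sign = side of CL): 1:+C, 2:+B, 3:-B, 4:-C, 5:-C, 6:+B, 7:+C, 8:+C, 9:-A, 10:-A, 11:-C
Rule 2 (two of three consecutive points beyond the same 2σ limit) is satisfied at point 10.

rule 2 at point 10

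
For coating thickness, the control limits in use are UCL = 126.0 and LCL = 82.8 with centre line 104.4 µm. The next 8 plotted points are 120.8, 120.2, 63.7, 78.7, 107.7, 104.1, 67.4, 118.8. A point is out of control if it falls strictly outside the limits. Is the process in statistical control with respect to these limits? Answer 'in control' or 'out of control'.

Compare each point to [82.8, 126.0]: sample 3 = 63.7 < LCL; sample 4 = 78.7 < LCL; sample 7 = 67.4 < LCL.

out of control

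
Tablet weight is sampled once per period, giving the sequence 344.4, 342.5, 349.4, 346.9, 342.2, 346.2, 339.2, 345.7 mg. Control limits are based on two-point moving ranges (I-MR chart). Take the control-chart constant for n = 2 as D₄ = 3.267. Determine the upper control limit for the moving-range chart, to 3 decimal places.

Moving ranges: 1.9, 6.9, 2.5, 4.7, 4.0, 7.0, 6.5; M̄R̄ = 33.5000 / 7 = 4.7857
UCL_MR = D₄·M̄R̄ = 3.267 × 4.7857 = 15.6349

15.635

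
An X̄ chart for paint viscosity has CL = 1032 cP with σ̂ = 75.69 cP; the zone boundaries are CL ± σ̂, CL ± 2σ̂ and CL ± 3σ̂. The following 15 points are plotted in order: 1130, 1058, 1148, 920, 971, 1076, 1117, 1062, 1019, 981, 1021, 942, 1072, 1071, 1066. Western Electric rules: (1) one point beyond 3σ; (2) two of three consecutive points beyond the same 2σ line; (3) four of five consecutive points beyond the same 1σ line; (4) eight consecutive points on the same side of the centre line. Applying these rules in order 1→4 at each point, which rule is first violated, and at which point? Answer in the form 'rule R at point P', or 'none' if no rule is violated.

Zone of each point (C = within 1σ̂, B = 1σ̂–2σ̂, A = 2σ̂–3σ̂, * = beyond 3σ̂; sign = side of CL): 1:+B, 2:+C, 3:+B, 4:-B, 5:-C, 6:+C, 7:+B, 8:+C, 9:-C, 10:-C, 11:-C, 12:-B, 13:+C, 14:+C, 15:+C
No rule fires across all 15 points.

none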